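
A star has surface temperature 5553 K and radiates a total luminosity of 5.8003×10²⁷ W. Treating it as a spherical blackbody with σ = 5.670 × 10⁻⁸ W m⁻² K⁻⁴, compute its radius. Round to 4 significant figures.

R ≈ 2.926×10⁹ m

L = 4πR²σT⁴ ⇒ R = √(L/(4πσT⁴)).
σT⁴ = 5.39130×10⁷ W/m², so R = √(5.8003×10²⁷/(4π×5.39130×10⁷)) = 2.926×10⁹ m.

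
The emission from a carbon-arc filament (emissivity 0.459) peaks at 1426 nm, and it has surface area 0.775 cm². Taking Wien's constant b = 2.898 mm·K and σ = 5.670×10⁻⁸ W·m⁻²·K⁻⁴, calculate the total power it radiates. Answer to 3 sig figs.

P ≈ 34.4 W

Wien's law: T = b/λ_max = 2.898×10⁻³/1.426×10⁻⁶ = 2032.26 K.
Area A = 0.775 cm² = 7.75×10⁻⁵ m².
Then P = εσAT⁴ = 0.459×5.670×10⁻⁸×7.75×10⁻⁵×(2032.26)⁴ = 34.4 W.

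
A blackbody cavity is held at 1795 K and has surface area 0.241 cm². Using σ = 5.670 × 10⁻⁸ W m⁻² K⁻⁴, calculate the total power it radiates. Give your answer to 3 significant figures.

Area A = 0.241 cm² = 2.41×10⁻⁵ m².
P = σAT⁴ = 5.670×10⁻⁸ × 2.41×10⁻⁵ × (1795)⁴ = 14.2 W.

P ≈ 14.2 W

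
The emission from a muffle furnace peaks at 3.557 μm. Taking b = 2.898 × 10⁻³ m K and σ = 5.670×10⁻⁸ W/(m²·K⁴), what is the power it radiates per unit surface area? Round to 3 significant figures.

Wien's law: T = b/λ_max = 2.898×10⁻³/3.557×10⁻⁶ = 814.732 K.
Then I = σT⁴ = 5.670×10⁻⁸×(814.732)⁴ = 2.50×10⁴ W/m².

I ≈ 2.50×10⁴ W/m²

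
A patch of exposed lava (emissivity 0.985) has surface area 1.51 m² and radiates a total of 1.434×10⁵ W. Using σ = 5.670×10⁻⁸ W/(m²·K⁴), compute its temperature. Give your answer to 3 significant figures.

Area A = 1.51 m².
P = εσAT⁴ ⇒ T = (P/(εσA))^(1/4) = (1.434×10⁵/(0.985×5.670×10⁻⁸×1.51))^(1/4) = 1.14×10³ K.

T ≈ 1.14×10³ K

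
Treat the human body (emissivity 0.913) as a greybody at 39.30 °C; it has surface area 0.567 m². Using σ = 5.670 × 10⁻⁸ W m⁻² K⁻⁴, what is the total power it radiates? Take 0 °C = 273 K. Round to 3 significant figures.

P ≈ 279 W

T = 39.30 °C + 273 = 312.30 K.
Area A = 0.567 m².
P = εσAT⁴ = 0.913 × 5.670×10⁻⁸ × 0.567 × (312.30)⁴ = 279 W.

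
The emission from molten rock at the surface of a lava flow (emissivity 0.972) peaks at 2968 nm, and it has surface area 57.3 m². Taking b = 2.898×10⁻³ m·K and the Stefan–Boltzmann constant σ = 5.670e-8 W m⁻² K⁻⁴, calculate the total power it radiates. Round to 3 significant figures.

P ≈ 2.87×10⁶ W

Wien's law: T = b/λ_max = 2.898×10⁻³/2.968×10⁻⁶ = 976.415 K.
Area A = 57.3 m².
Then P = εσAT⁴ = 0.972×5.670×10⁻⁸×57.3×(976.415)⁴ = 2.87×10⁶ W.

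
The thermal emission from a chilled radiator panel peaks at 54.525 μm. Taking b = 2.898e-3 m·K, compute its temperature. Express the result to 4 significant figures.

T ≈ 53.15 K

Wien's law gives T = b/λ_max = (2.898×10⁻³ m·K)/(5.4525×10⁻⁵ m) = 53.15 K.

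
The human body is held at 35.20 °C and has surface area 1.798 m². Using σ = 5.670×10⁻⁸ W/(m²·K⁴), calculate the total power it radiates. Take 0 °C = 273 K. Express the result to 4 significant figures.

P ≈ 919.8 W

T = 35.20 °C + 273 = 308.20 K.
Area A = 1.798 m².
P = σAT⁴ = 5.670×10⁻⁸ × 1.798 × (308.20)⁴ = 919.8 W.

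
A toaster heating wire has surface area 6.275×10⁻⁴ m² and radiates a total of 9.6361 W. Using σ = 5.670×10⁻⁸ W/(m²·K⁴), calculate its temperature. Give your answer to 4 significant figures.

T ≈ 721.4 K

Area A = 6.275×10⁻⁴ m².
P = σAT⁴ ⇒ T = (P/(σA))^(1/4) = (9.6361/(5.670×10⁻⁸×6.275×10⁻⁴))^(1/4) = 721.4 K.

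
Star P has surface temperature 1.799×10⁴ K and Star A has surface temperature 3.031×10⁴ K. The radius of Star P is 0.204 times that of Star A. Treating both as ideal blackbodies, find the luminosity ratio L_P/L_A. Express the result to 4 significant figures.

L_P/L_A ≈ 5.165×10⁻³

L ∝ R²T⁴, so L_P/L_A = (R_P/R_A)²(T_P/T_A)⁴ = (0.204)² × (1.799×10⁴/3.031×10⁴)⁴ = 0.041616 × 0.124103 = 5.165×10⁻³.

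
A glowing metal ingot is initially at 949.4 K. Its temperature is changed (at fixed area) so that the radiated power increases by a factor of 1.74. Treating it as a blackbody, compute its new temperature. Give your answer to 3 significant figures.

T₂ ≈ 1.09×10³ K

P ∝ T⁴, so T₂/T₁ = (P₂/P₁)^(1/4) = (1.74)^(1/4) = 1.14852.
T₂ = 949.4 × 1.14852 = 1.09×10³ K.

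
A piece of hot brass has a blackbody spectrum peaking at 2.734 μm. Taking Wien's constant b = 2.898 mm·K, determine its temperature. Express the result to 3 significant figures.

Wien's law gives T = b/λ_max = (2.898×10⁻³ m·K)/(2.734×10⁻⁶ m) = 1.06×10³ K.

T ≈ 1.06×10³ K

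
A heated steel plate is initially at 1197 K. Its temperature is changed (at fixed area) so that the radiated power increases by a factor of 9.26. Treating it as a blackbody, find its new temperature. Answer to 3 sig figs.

T₂ ≈ 2.09×10³ K

P ∝ T⁴, so T₂/T₁ = (P₂/P₁)^(1/4) = (9.26)^(1/4) = 1.74443.
T₂ = 1197 × 1.74443 = 2.09×10³ K.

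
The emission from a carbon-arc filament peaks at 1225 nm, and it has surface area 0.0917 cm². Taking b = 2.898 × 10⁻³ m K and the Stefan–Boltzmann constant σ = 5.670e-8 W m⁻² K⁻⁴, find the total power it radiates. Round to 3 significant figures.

Wien's law: T = b/λ_max = 2.898×10⁻³/1.225×10⁻⁶ = 2365.71 K.
Area A = 0.0917 cm² = 9.17×10⁻⁶ m².
Then P = σAT⁴ = 5.670×10⁻⁸×9.17×10⁻⁶×(2365.71)⁴ = 16.3 W.

P ≈ 16.3 W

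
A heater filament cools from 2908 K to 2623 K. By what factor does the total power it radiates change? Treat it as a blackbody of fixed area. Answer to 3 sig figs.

P₂/P₁ ≈ 0.662

P ∝ T⁴, so P₂/P₁ = (T₂/T₁)⁴ = (2623/2908)⁴ = (0.901994)⁴ = 0.662.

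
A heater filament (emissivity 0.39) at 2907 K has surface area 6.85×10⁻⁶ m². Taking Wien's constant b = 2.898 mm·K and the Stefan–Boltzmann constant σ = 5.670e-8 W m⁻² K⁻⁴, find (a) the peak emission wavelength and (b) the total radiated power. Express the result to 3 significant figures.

(a) λ_max = b/T = 2.898×10⁻³/2907 = 9.969×10⁻⁷ m = 0.997 μm.
Area A = 6.85×10⁻⁶ m².
(b) P = εσAT⁴ = 0.39×5.670×10⁻⁸×6.85×10⁻⁶×(2907)⁴ = 10.8 W.

λ_max ≈ 0.997 μm; P ≈ 10.8 W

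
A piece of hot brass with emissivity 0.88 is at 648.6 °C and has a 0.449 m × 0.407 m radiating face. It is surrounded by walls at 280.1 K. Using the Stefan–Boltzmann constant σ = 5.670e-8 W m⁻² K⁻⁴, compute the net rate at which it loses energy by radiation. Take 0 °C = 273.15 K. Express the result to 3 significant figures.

T = 648.6 °C + 273.15 = 921.75 K.
Area A = 0.449 × 0.407 = 0.182743 m².
Net radiated power P_net = εσA(T⁴ − T₀⁴) = 0.88×5.670×10⁻⁸×0.182743×(921.75⁴ − 280.1⁴).
T⁴ − T₀⁴ = 7.21859×10¹¹ − 6.15535×10⁹ = 7.15704×10¹¹ K⁴, so P_net = 6.53×10³ W.

Net loss ≈ 6.53×10³ W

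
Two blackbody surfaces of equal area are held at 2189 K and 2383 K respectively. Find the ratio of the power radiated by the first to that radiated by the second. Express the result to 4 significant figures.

With equal areas, P₁/P₂ = (T₁/T₂)⁴ = (2189/2383)⁴ = 0.7120.

P₁/P₂ ≈ 0.7120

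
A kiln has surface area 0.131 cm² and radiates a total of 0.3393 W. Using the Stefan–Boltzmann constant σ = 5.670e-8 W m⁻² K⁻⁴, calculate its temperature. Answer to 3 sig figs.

Area A = 0.131 cm² = 1.31×10⁻⁵ m².
P = σAT⁴ ⇒ T = (P/(σA))^(1/4) = (0.3393/(5.670×10⁻⁸×1.31×10⁻⁵))^(1/4) = 822 K.

T ≈ 822 K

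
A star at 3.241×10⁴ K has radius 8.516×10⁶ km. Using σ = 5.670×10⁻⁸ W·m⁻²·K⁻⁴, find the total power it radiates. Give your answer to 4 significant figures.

Surface area A = 4πR² = 4π(8.516×10⁹ m)² = 9.11342×10²⁰ m².
P = σAT⁴ = 5.670×10⁻⁸ × 9.11342×10²⁰ × (3.241×10⁴)⁴ = 5.701×10³¹ W.

P ≈ 5.701×10³¹ W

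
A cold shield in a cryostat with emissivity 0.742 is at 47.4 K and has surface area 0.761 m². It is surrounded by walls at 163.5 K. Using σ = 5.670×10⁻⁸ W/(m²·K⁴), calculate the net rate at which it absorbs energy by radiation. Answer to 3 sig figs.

Net gain ≈ 22.7 W

Area A = 0.761 m².
Net radiated power P_net = εσA(T⁴ − T₀⁴) = 0.742×5.670×10⁻⁸×0.761×(47.4⁴ − 163.5⁴).
T⁴ − T₀⁴ = 5.04793×10⁶ − 7.14613×10⁸ = -7.09565×10⁸ K⁴, so P_net = -22.7 W — negative, meaning a net gain of 22.7 W.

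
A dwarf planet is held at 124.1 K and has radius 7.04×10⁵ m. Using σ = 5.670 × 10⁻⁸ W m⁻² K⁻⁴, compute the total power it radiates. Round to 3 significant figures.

Surface area A = 4πR² = 4π(7.04×10⁵ m)² = 6.22809×10¹² m².
P = σAT⁴ = 5.670×10⁻⁸ × 6.22809×10¹² × (124.1)⁴ = 8.38×10¹³ W.

P ≈ 8.38×10¹³ W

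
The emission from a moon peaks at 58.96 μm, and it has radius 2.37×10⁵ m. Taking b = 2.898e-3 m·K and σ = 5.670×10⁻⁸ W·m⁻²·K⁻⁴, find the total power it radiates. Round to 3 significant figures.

P ≈ 2.34×10¹¹ W

Wien's law: T = b/λ_max = 2.898×10⁻³/5.896×10⁻⁵ = 49.1520 K.
Surface area A = 4πR² = 4π(2.37×10⁵ m)² = 7.05840×10¹¹ m².
Then P = σAT⁴ = 5.670×10⁻⁸×7.05840×10¹¹×(49.1520)⁴ = 2.34×10¹¹ W.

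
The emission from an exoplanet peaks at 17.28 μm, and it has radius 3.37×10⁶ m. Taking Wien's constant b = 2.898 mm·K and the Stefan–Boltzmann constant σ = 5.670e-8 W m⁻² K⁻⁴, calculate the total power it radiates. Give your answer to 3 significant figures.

Wien's law: T = b/λ_max = 2.898×10⁻³/1.728×10⁻⁵ = 167.708 K.
Surface area A = 4πR² = 4π(3.37×10⁶ m)² = 1.42715×10¹⁴ m².
Then P = σAT⁴ = 5.670×10⁻⁸×1.42715×10¹⁴×(167.708)⁴ = 6.40×10¹⁵ W.

P ≈ 6.40×10¹⁵ W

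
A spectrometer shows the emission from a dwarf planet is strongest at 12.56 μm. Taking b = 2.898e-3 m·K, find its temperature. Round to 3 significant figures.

T ≈ 231 K

Wien's law gives T = b/λ_max = (2.898×10⁻³ m·K)/(1.256×10⁻⁵ m) = 231 K.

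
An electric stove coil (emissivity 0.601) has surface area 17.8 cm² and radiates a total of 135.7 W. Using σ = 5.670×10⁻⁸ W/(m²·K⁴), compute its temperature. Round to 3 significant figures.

Area A = 17.8 cm² = 1.78×10⁻³ m².
P = εσAT⁴ ⇒ T = (P/(εσA))^(1/4) = (135.7/(0.601×5.670×10⁻⁸×1.78×10⁻³))^(1/4) = 1.22×10³ K.

T ≈ 1.22×10³ K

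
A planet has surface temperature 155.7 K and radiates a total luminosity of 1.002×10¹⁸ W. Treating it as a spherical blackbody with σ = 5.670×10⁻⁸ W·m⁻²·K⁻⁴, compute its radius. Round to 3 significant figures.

R ≈ 4.89×10⁷ m

L = 4πR²σT⁴ ⇒ R = √(L/(4πσT⁴)).
σT⁴ = 33.3225 W/m², so R = √(1.002×10¹⁸/(4π×33.3225)) = 4.89×10⁷ m.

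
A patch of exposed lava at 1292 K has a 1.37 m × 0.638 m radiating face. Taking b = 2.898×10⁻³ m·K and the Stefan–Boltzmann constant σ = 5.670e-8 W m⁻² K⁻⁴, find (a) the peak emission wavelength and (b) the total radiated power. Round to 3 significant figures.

λ_max ≈ 2.24 μm; P ≈ 1.38×10⁵ W

(a) λ_max = b/T = 2.898×10⁻³/1292 = 2.243×10⁻⁶ m = 2.24 μm.
Area A = 1.37 × 0.638 = 0.87406 m².
(b) P = σAT⁴ = 5.670×10⁻⁸×0.87406×(1292)⁴ = 1.38×10⁵ W.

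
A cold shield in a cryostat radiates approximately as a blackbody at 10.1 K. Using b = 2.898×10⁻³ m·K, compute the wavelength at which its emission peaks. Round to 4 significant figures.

Wien's displacement law: λ_max = b/T = (2.898×10⁻³ m·K)/(10.1 K) = 2.8693×10⁻⁴ m.
That is 286.9 μm, in the infrared range.

λ_max ≈ 286.9 μm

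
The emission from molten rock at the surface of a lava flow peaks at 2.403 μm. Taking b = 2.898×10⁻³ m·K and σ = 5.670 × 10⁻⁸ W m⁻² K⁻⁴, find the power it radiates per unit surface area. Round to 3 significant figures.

Wien's law: T = b/λ_max = 2.898×10⁻³/2.403×10⁻⁶ = 1205.99 K.
Then I = σT⁴ = 5.670×10⁻⁸×(1205.99)⁴ = 1.20×10⁵ W/m².

I ≈ 1.20×10⁵ W/m²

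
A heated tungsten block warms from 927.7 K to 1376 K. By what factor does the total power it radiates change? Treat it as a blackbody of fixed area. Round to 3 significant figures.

P ∝ T⁴, so P₂/P₁ = (T₂/T₁)⁴ = (1376/927.7)⁴ = (1.48324)⁴ = 4.84.

P₂/P₁ ≈ 4.84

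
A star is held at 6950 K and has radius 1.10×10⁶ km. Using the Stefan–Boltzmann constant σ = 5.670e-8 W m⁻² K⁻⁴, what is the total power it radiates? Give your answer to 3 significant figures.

P ≈ 2.01×10²⁷ W

Surface area A = 4πR² = 4π(1.10×10⁹ m)² = 1.52053×10¹⁹ m².
P = σAT⁴ = 5.670×10⁻⁸ × 1.52053×10¹⁹ × (6950)⁴ = 2.01×10²⁷ W.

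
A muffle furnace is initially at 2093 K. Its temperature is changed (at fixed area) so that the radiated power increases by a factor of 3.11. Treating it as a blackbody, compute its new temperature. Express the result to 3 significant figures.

P ∝ T⁴, so T₂/T₁ = (P₂/P₁)^(1/4) = (3.11)^(1/4) = 1.32798.
T₂ = 2093 × 1.32798 = 2.78×10³ K.

T₂ ≈ 2.78×10³ K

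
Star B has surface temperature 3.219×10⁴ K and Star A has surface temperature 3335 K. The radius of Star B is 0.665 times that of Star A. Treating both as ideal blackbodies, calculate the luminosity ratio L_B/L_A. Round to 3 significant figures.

L ∝ R²T⁴, so L_B/L_A = (R_B/R_A)²(T_B/T_A)⁴ = (0.665)² × (3.219×10⁴/3335)⁴ = 0.442225 × 8679.62 = 3.84×10³.

L_B/L_A ≈ 3.84×10³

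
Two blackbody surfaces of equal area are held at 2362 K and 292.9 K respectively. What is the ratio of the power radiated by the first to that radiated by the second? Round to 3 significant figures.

P₁/P₂ ≈ 4.23×10³

With equal areas, P₁/P₂ = (T₁/T₂)⁴ = (2362/292.9)⁴ = 4.23×10³.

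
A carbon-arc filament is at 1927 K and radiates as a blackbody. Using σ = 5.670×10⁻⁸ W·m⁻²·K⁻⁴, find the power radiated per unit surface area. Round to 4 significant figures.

Stefan–Boltzmann: I = σT⁴ = 5.670×10⁻⁸ × (1927)⁴ = 7.818×10⁵ W/m².

I ≈ 7.818×10⁵ W/m²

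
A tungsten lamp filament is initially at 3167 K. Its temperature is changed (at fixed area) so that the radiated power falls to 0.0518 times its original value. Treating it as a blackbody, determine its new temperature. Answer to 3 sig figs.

T₂ ≈ 1.51×10³ K

P ∝ T⁴, so T₂/T₁ = (P₂/P₁)^(1/4) = (0.0518)^(1/4) = 0.477070.
T₂ = 3167 × 0.477070 = 1.51×10³ K.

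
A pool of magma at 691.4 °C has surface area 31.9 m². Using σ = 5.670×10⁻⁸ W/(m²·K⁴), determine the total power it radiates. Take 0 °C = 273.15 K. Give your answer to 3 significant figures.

P ≈ 1.57×10⁶ W

T = 691.4 °C + 273.15 = 964.55 K.
Area A = 31.9 m².
P = σAT⁴ = 5.670×10⁻⁸ × 31.9 × (964.55)⁴ = 1.57×10⁶ W.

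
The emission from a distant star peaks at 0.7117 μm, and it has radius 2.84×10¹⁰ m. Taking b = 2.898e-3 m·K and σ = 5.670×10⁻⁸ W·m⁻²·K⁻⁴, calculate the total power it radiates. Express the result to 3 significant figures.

P ≈ 1.58×10²⁹ W

Wien's law: T = b/λ_max = 2.898×10⁻³/7.117×10⁻⁷ = 4071.94 K.
Surface area A = 4πR² = 4π(2.84×10¹⁰ m)² = 1.01355×10²² m².
Then P = σAT⁴ = 5.670×10⁻⁸×1.01355×10²²×(4071.94)⁴ = 1.58×10²⁹ W.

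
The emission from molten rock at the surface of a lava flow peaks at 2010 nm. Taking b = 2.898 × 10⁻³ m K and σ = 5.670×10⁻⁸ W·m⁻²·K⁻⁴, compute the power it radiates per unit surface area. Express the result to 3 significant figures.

Wien's law: T = b/λ_max = 2.898×10⁻³/2.010×10⁻⁶ = 1441.79 K.
Then I = σT⁴ = 5.670×10⁻⁸×(1441.79)⁴ = 2.45×10⁵ W/m².

I ≈ 2.45×10⁵ W/m²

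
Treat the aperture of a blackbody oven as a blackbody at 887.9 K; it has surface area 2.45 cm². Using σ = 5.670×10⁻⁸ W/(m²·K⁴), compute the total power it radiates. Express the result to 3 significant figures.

Area A = 2.45 cm² = 2.45×10⁻⁴ m².
P = σAT⁴ = 5.670×10⁻⁸ × 2.45×10⁻⁴ × (887.9)⁴ = 8.63 W.

P ≈ 8.63 W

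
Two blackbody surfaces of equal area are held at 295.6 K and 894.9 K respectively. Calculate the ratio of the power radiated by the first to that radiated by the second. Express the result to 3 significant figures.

With equal areas, P₁/P₂ = (T₁/T₂)⁴ = (295.6/894.9)⁴ = 0.0119.

P₁/P₂ ≈ 0.0119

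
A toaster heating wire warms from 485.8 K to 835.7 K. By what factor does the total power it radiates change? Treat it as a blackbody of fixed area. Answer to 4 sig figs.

P ∝ T⁴, so P₂/P₁ = (T₂/T₁)⁴ = (835.7/485.8)⁴ = (1.72026)⁴ = 8.757.

P₂/P₁ ≈ 8.757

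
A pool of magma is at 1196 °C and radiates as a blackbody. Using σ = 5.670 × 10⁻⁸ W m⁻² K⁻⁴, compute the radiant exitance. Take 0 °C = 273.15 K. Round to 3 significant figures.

T = 1196 °C + 273.15 = 1469.15 K.
Stefan–Boltzmann: I = σT⁴ = 5.670×10⁻⁸ × (1469.15)⁴ = 2.64×10⁵ W/m².

I ≈ 2.64×10⁵ W/m²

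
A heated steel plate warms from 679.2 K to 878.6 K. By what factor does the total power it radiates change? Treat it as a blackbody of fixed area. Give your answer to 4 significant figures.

P ∝ T⁴, so P₂/P₁ = (T₂/T₁)⁴ = (878.6/679.2)⁴ = (1.29358)⁴ = 2.800.

P₂/P₁ ≈ 2.800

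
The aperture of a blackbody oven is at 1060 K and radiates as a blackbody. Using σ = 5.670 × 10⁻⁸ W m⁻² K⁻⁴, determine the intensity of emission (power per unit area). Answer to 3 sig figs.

Stefan–Boltzmann: I = σT⁴ = 5.670×10⁻⁸ × (1060)⁴ = 7.16×10⁴ W/m².

I ≈ 7.16×10⁴ W/m²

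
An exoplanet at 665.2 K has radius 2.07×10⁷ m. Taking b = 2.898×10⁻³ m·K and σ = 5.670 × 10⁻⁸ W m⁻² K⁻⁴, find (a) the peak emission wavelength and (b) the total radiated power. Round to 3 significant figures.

λ_max ≈ 4.36 μm; P ≈ 5.98×10¹⁹ W

(a) λ_max = b/T = 2.898×10⁻³/665.2 = 4.357×10⁻⁶ m = 4.36 μm.
Surface area A = 4πR² = 4π(2.07×10⁷ m)² = 5.38456×10¹⁵ m².
(b) P = σAT⁴ = 5.670×10⁻⁸×5.38456×10¹⁵×(665.2)⁴ = 5.98×10¹⁹ W.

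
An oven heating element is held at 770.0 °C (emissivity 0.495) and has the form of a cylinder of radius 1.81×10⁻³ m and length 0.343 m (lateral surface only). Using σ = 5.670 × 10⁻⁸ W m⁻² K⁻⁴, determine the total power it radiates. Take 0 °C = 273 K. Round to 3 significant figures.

P ≈ 130 W

T = 770.0 °C + 273 = 1043.0 K.
Lateral area A = 2πrL = 2π×1.81×10⁻³×0.343 = 3.90079×10⁻³ m².
P = εσAT⁴ = 0.495 × 5.670×10⁻⁸ × 3.90079×10⁻³ × (1043.0)⁴ = 130 W.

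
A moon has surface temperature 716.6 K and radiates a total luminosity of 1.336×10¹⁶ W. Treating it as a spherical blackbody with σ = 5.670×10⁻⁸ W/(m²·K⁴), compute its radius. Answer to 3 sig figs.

L = 4πR²σT⁴ ⇒ R = √(L/(4πσT⁴)).
σT⁴ = 14951.7 W/m², so R = √(1.336×10¹⁶/(4π×14951.7)) = 2.67×10⁵ m.

R ≈ 2.67×10⁵ m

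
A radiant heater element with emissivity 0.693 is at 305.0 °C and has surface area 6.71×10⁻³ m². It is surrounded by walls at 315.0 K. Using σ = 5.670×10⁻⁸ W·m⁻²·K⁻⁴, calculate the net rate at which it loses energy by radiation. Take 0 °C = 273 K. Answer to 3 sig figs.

Net loss ≈ 26.8 W

T = 305.0 °C + 273 = 578.0 K.
Area A = 6.71×10⁻³ m².
Net radiated power P_net = εσA(T⁴ − T₀⁴) = 0.693×5.670×10⁻⁸×6.71×10⁻³×(578.0⁴ − 315.0⁴).
T⁴ − T₀⁴ = 1.11612×10¹¹ − 9.84560×10⁹ = 1.01766×10¹¹ K⁴, so P_net = 26.8 W.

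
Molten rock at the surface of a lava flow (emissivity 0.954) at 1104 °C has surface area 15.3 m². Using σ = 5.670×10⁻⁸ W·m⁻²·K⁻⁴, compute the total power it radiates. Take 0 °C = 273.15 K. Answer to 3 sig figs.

P ≈ 2.98×10⁶ W

T = 1104 °C + 273.15 = 1377.15 K.
Area A = 15.3 m².
P = εσAT⁴ = 0.954 × 5.670×10⁻⁸ × 15.3 × (1377.15)⁴ = 2.98×10⁶ W.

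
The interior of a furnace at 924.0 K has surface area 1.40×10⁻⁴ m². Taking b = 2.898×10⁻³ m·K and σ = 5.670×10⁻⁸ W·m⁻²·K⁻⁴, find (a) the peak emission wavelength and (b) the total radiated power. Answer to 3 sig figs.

λ_max ≈ 3.14 μm; P ≈ 5.79 W

(a) λ_max = b/T = 2.898×10⁻³/924.0 = 3.136×10⁻⁶ m = 3.14 μm.
Area A = 1.40×10⁻⁴ m².
(b) P = σAT⁴ = 5.670×10⁻⁸×1.40×10⁻⁴×(924.0)⁴ = 5.79 W.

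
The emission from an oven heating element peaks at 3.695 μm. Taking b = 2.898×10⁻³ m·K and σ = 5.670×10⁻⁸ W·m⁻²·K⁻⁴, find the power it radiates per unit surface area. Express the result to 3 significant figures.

Wien's law: T = b/λ_max = 2.898×10⁻³/3.695×10⁻⁶ = 784.303 K.
Then I = σT⁴ = 5.670×10⁻⁸×(784.303)⁴ = 2.15×10⁴ W/m².

I ≈ 2.15×10⁴ W/m²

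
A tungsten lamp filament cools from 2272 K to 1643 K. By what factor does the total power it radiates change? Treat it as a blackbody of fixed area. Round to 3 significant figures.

P ∝ T⁴, so P₂/P₁ = (T₂/T₁)⁴ = (1643/2272)⁴ = (0.723151)⁴ = 0.273.

P₂/P₁ ≈ 0.273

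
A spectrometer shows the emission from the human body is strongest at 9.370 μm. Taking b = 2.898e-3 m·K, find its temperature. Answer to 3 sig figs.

T ≈ 309 K

Wien's law gives T = b/λ_max = (2.898×10⁻³ m·K)/(9.370×10⁻⁶ m) = 309 K.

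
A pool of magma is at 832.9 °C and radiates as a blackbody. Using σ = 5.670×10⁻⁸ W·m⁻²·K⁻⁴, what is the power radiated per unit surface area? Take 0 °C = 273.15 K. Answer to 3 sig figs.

T = 832.9 °C + 273.15 = 1106.05 K.
Stefan–Boltzmann: I = σT⁴ = 5.670×10⁻⁸ × (1106.05)⁴ = 8.49×10⁴ W/m².

I ≈ 8.49×10⁴ W/m²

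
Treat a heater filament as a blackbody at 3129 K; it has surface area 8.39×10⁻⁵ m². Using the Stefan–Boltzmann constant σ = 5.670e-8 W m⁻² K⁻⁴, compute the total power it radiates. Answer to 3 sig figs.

Area A = 8.39×10⁻⁵ m².
P = σAT⁴ = 5.670×10⁻⁸ × 8.39×10⁻⁵ × (3129)⁴ = 456 W.

P ≈ 456 W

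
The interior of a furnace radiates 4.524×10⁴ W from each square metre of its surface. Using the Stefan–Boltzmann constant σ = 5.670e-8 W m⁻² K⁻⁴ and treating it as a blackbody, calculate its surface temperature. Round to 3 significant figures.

I = σT⁴, so T = (I/σ)^(1/4) = (4.524×10⁴/(5.670×10⁻⁸))^(1/4) = 945 K.

T ≈ 945 K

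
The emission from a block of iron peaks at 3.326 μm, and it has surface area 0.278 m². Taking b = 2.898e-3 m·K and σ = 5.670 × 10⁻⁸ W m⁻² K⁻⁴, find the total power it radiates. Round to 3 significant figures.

P ≈ 9.09×10³ W

Wien's law: T = b/λ_max = 2.898×10⁻³/3.326×10⁻⁶ = 871.317 K.
Area A = 0.278 m².
Then P = σAT⁴ = 5.670×10⁻⁸×0.278×(871.317)⁴ = 9.09×10³ W.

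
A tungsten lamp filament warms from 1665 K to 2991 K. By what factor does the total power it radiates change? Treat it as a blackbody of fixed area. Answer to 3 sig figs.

P ∝ T⁴, so P₂/P₁ = (T₂/T₁)⁴ = (2991/1665)⁴ = (1.79640)⁴ = 10.4.

P₂/P₁ ≈ 10.4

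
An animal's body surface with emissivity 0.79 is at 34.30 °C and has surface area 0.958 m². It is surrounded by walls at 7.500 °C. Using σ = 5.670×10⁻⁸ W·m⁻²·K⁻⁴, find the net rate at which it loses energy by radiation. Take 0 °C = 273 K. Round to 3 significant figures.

T = 34.30 °C + 273 = 307.30 K.
Surroundings: T = 7.500 °C + 273 = 280.500 K.
Area A = 0.958 m².
Net radiated power P_net = εσA(T⁴ − T₀⁴) = 0.79×5.670×10⁻⁸×0.958×(307.30⁴ − 280.500⁴).
T⁴ − T₀⁴ = 8.91765×10⁹ − 6.19058×10⁹ = 2.72707×10⁹ K⁴, so P_net = 117 W.

Net loss ≈ 117 W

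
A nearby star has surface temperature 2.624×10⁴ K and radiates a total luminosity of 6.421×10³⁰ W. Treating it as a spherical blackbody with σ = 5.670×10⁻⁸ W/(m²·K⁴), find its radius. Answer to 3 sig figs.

R ≈ 4.36×10⁹ m

L = 4πR²σT⁴ ⇒ R = √(L/(4πσT⁴)).
σT⁴ = 2.68806×10¹⁰ W/m², so R = √(6.421×10³⁰/(4π×2.68806×10¹⁰)) = 4.36×10⁹ m.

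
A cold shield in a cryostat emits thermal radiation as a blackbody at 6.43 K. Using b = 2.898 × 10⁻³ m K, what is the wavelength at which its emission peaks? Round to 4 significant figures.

Wien's displacement law: λ_max = b/T = (2.898×10⁻³ m·K)/(6.43 K) = 4.5070×10⁻⁴ m.
That is 4.507×10⁻⁴ m, in the infrared range.

λ_max ≈ 4.507×10⁻⁴ m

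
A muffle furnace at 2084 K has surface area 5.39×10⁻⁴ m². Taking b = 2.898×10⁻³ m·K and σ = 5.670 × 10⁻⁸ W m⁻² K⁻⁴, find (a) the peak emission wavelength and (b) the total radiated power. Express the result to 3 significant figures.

(a) λ_max = b/T = 2.898×10⁻³/2084 = 1.391×10⁻⁶ m = 1.39 μm.
Area A = 5.39×10⁻⁴ m².
(b) P = σAT⁴ = 5.670×10⁻⁸×5.39×10⁻⁴×(2084)⁴ = 576 W.

λ_max ≈ 1.39 μm; P ≈ 576 W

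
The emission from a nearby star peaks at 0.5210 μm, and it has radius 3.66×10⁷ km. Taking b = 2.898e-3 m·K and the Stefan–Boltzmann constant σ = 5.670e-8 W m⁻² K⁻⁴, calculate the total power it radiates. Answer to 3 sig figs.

Wien's law: T = b/λ_max = 2.898×10⁻³/5.210×10⁻⁷ = 5562.38 K.
Surface area A = 4πR² = 4π(3.66×10¹⁰ m)² = 1.68334×10²² m².
Then P = σAT⁴ = 5.670×10⁻⁸×1.68334×10²²×(5562.38)⁴ = 9.14×10²⁹ W.

P ≈ 9.14×10²⁹ W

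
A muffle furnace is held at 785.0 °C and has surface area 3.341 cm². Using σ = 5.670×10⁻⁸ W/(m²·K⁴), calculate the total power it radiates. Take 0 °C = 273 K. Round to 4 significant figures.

T = 785.0 °C + 273 = 1058.0 K.
Area A = 3.341 cm² = 3.341×10⁻⁴ m².
P = σAT⁴ = 5.670×10⁻⁸ × 3.341×10⁻⁴ × (1058.0)⁴ = 23.74 W.

P ≈ 23.74 W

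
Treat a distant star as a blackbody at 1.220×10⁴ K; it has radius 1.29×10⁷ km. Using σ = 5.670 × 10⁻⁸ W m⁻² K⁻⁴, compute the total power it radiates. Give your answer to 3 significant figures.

P ≈ 2.63×10³⁰ W

Surface area A = 4πR² = 4π(1.29×10¹⁰ m)² = 2.09117×10²¹ m².
P = σAT⁴ = 5.670×10⁻⁸ × 2.09117×10²¹ × (1.220×10⁴)⁴ = 2.63×10³⁰ W.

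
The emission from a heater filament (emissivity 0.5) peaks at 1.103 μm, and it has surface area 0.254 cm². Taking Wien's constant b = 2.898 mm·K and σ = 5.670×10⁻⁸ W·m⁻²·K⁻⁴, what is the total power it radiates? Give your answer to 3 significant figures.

Wien's law: T = b/λ_max = 2.898×10⁻³/1.103×10⁻⁶ = 2627.38 K.
Area A = 0.254 cm² = 2.54×10⁻⁵ m².
Then P = εσAT⁴ = 0.5×5.670×10⁻⁸×2.54×10⁻⁵×(2627.38)⁴ = 34.3 W.

P ≈ 34.3 W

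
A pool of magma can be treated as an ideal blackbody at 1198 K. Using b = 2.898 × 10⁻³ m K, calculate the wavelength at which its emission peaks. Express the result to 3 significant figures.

Wien's displacement law: λ_max = b/T = (2.898×10⁻³ m·K)/(1198 K) = 2.419×10⁻⁶ m.
That is 2.42×10³ nm, in the infrared range.

λ_max ≈ 2.42×10³ nm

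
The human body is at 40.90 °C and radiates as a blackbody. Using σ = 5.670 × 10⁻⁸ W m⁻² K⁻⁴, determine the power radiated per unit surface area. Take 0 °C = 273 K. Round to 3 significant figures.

I ≈ 550 W/m²

T = 40.90 °C + 273 = 313.90 K.
Stefan–Boltzmann: I = σT⁴ = 5.670×10⁻⁸ × (313.90)⁴ = 550 W/m².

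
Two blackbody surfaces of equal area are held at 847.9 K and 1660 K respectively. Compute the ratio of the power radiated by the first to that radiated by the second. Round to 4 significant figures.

P₁/P₂ ≈ 0.06807

With equal areas, P₁/P₂ = (T₁/T₂)⁴ = (847.9/1660)⁴ = 0.06807.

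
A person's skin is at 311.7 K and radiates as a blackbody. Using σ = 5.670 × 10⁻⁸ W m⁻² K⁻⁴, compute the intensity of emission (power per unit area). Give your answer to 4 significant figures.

Stefan–Boltzmann: I = σT⁴ = 5.670×10⁻⁸ × (311.7)⁴ = 535.2 W/m².

I ≈ 535.2 W/m²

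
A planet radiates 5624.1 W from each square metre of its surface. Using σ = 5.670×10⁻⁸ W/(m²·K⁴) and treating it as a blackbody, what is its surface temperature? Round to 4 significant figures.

I = σT⁴, so T = (I/σ)^(1/4) = (5624.1/(5.670×10⁻⁸))^(1/4) = 561.2 K.

T ≈ 561.2 K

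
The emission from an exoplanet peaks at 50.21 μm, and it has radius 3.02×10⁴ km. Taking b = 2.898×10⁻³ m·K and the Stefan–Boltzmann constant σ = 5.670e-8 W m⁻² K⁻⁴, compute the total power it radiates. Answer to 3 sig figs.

Wien's law: T = b/λ_max = 2.898×10⁻³/5.021×10⁻⁵ = 57.7176 K.
Surface area A = 4πR² = 4π(3.02×10⁷ m)² = 1.14610×10¹⁶ m².
Then P = σAT⁴ = 5.670×10⁻⁸×1.14610×10¹⁶×(57.7176)⁴ = 7.21×10¹⁵ W.

P ≈ 7.21×10¹⁵ W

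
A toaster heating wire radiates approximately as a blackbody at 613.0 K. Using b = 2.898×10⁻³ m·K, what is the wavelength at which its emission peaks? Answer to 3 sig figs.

λ_max ≈ 4.73 μm

Wien's displacement law: λ_max = b/T = (2.898×10⁻³ m·K)/(613.0 K) = 4.728×10⁻⁶ m.
That is 4.73 μm, in the infrared range.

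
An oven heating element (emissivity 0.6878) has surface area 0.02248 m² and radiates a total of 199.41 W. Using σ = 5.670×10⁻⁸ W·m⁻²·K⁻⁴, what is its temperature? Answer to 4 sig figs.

Area A = 0.02248 m².
P = εσAT⁴ ⇒ T = (P/(εσA))^(1/4) = (199.41/(0.6878×5.670×10⁻⁸×0.02248))^(1/4) = 690.6 K.

T ≈ 690.6 K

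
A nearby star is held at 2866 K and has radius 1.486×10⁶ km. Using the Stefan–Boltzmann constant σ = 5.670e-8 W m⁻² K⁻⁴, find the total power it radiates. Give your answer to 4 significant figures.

Surface area A = 4πR² = 4π(1.486×10⁹ m)² = 2.77490×10¹⁹ m².
P = σAT⁴ = 5.670×10⁻⁸ × 2.77490×10¹⁹ × (2866)⁴ = 1.062×10²⁶ W.

P ≈ 1.062×10²⁶ W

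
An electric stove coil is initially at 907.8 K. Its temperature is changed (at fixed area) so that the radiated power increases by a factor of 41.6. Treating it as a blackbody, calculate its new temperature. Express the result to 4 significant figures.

P ∝ T⁴, so T₂/T₁ = (P₂/P₁)^(1/4) = (41.6)^(1/4) = 2.53965.
T₂ = 907.8 × 2.53965 = 2305 K.

T₂ ≈ 2305 K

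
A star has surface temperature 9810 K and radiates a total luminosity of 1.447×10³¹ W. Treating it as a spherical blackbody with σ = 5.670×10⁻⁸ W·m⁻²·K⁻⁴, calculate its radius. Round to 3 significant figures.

L = 4πR²σT⁴ ⇒ R = √(L/(4πσT⁴)).
σT⁴ = 5.25121×10⁸ W/m², so R = √(1.447×10³¹/(4π×5.25121×10⁸)) = 4.68×10¹⁰ m.

R ≈ 4.68×10¹⁰ m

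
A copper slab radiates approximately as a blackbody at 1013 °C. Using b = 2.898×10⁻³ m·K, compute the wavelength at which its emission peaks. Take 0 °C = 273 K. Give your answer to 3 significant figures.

T = 1013 °C + 273 = 1286 K.
Wien's displacement law: λ_max = b/T = (2.898×10⁻³ m·K)/(1286 K) = 2.253×10⁻⁶ m.
That is 2.25×10³ nm, in the infrared range.

λ_max ≈ 2.25×10³ nm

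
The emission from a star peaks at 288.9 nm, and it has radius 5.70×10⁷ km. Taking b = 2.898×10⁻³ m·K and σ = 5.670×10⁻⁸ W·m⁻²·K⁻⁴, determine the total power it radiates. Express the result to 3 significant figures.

Wien's law: T = b/λ_max = 2.898×10⁻³/2.889×10⁻⁷ = 10031.2 K.
Surface area A = 4πR² = 4π(5.70×10¹⁰ m)² = 4.08281×10²² m².
Then P = σAT⁴ = 5.670×10⁻⁸×4.08281×10²²×(10031.2)⁴ = 2.34×10³¹ W.

P ≈ 2.34×10³¹ W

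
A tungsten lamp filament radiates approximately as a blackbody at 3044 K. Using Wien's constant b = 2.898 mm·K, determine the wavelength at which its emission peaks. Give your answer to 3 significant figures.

λ_max ≈ 0.952 μm

Wien's displacement law: λ_max = b/T = (2.898×10⁻³ m·K)/(3044 K) = 9.520×10⁻⁷ m.
That is 0.952 μm, in the infrared range.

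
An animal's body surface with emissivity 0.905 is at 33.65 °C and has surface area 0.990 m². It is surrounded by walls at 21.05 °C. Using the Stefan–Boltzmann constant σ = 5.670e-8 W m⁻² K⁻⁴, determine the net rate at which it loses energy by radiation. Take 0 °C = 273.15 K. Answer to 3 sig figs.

Net loss ≈ 69.5 W

T = 33.65 °C + 273.15 = 306.80 K.
Surroundings: T = 21.05 °C + 273.15 = 294.20 K.
Area A = 0.990 m².
Net radiated power P_net = εσA(T⁴ − T₀⁴) = 0.905×5.670×10⁻⁸×0.990×(306.80⁴ − 294.20⁴).
T⁴ − T₀⁴ = 8.85975×10⁹ − 7.49153×10⁹ = 1.36822×10⁹ K⁴, so P_net = 69.5 W.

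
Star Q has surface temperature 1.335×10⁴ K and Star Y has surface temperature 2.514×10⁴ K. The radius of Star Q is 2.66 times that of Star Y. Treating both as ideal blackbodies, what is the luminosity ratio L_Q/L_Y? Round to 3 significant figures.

L_Q/L_Y ≈ 0.563

L ∝ R²T⁴, so L_Q/L_Y = (R_Q/R_Y)²(T_Q/T_Y)⁴ = (2.66)² × (1.335×10⁴/2.514×10⁴)⁴ = 7.0756 × 0.0795177 = 0.563.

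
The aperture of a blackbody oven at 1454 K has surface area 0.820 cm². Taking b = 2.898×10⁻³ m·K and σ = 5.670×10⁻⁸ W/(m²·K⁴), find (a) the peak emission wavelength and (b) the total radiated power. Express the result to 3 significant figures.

λ_max ≈ 1.99 μm; P ≈ 20.8 W

(a) λ_max = b/T = 2.898×10⁻³/1454 = 1.993×10⁻⁶ m = 1.99 μm.
Area A = 0.820 cm² = 8.20×10⁻⁵ m².
(b) P = σAT⁴ = 5.670×10⁻⁸×8.20×10⁻⁵×(1454)⁴ = 20.8 W.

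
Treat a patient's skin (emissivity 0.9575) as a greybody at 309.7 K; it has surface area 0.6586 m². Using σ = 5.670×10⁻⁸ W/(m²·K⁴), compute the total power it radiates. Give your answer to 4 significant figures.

P ≈ 328.9 W

Area A = 0.6586 m².
P = εσAT⁴ = 0.9575 × 5.670×10⁻⁸ × 0.6586 × (309.7)⁴ = 328.9 W.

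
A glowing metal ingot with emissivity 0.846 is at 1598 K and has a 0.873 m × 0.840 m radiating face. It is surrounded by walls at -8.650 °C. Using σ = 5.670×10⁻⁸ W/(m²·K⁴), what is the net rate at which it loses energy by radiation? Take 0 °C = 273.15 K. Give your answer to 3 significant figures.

Surroundings: T = -8.650 °C + 273.15 = 264.500 K.
Area A = 0.873 × 0.840 = 0.73332 m².
Net radiated power P_net = εσA(T⁴ − T₀⁴) = 0.846×5.670×10⁻⁸×0.73332×(1598⁴ − 264.500⁴).
T⁴ − T₀⁴ = 6.52089×10¹² − 4.89444×10⁹ = 6.51600×10¹² K⁴, so P_net = 2.29×10⁵ W.

Net loss ≈ 2.29×10⁵ W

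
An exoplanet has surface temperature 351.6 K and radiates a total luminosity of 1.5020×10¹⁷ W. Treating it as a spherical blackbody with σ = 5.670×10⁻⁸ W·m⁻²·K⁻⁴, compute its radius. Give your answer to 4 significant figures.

R ≈ 3.714×10⁶ m

L = 4πR²σT⁴ ⇒ R = √(L/(4πσT⁴)).
σT⁴ = 866.520 W/m², so R = √(1.5020×10¹⁷/(4π×866.520)) = 3.714×10⁶ m.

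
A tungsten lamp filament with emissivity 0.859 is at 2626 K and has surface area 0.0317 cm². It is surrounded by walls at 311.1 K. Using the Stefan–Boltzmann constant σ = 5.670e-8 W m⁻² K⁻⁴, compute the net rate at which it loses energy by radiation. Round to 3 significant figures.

Net loss ≈ 7.34 W

Area A = 0.0317 cm² = 3.17×10⁻⁶ m².
Net radiated power P_net = εσA(T⁴ − T₀⁴) = 0.859×5.670×10⁻⁸×3.17×10⁻⁶×(2626⁴ − 311.1⁴).
T⁴ − T₀⁴ = 4.75531×10¹³ − 9.36699×10⁹ = 4.75437×10¹³ K⁴, so P_net = 7.34 W.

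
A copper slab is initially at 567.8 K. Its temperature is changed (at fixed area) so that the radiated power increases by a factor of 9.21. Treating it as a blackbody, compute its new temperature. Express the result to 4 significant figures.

P ∝ T⁴, so T₂/T₁ = (P₂/P₁)^(1/4) = (9.21)^(1/4) = 1.74207.
T₂ = 567.8 × 1.74207 = 989.1 K.

T₂ ≈ 989.1 K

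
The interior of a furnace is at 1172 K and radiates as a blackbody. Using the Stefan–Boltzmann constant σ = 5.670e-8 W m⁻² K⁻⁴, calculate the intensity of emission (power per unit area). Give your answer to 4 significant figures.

Stefan–Boltzmann: I = σT⁴ = 5.670×10⁻⁸ × (1172)⁴ = 1.070×10⁵ W/m².

I ≈ 1.070×10⁵ W/m²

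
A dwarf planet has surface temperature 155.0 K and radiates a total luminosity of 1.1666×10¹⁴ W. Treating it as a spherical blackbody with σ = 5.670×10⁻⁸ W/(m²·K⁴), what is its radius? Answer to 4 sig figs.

L = 4πR²σT⁴ ⇒ R = √(L/(4πσT⁴)).
σT⁴ = 32.7273 W/m², so R = √(1.1666×10¹⁴/(4π×32.7273)) = 5.326×10⁵ m.

R ≈ 5.326×10⁵ m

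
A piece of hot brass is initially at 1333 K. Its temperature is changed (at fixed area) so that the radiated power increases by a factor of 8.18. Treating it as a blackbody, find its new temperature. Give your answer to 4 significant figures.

P ∝ T⁴, so T₂/T₁ = (P₂/P₁)^(1/4) = (8.18)^(1/4) = 1.69117.
T₂ = 1333 × 1.69117 = 2254 K.

T₂ ≈ 2254 K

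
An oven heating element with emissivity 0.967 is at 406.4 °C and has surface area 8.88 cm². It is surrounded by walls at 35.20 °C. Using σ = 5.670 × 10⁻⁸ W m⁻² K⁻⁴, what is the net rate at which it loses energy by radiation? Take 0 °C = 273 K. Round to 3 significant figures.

T = 406.4 °C + 273 = 679.4 K.
Surroundings: T = 35.20 °C + 273 = 308.20 K.
Area A = 8.88 cm² = 8.88×10⁻⁴ m².
Net radiated power P_net = εσA(T⁴ − T₀⁴) = 0.967×5.670×10⁻⁸×8.88×10⁻⁴×(679.4⁴ − 308.20⁴).
T⁴ − T₀⁴ = 2.13060×10¹¹ − 9.02258×10⁹ = 2.04037×10¹¹ K⁴, so P_net = 9.93 W.

Net loss ≈ 9.93 W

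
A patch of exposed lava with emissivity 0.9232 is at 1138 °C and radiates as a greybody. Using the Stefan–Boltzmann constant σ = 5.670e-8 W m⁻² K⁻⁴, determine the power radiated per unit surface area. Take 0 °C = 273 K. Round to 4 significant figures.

I ≈ 2.075×10⁵ W/m²

T = 1138 °C + 273 = 1411 K.
Stefan–Boltzmann: I = εσT⁴ = 0.9232 × 5.670×10⁻⁸ × (1411)⁴ = 2.075×10⁵ W/m².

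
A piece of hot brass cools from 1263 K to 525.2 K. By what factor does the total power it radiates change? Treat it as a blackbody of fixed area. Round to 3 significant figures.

P₂/P₁ ≈ 0.0299

P ∝ T⁴, so P₂/P₁ = (T₂/T₁)⁴ = (525.2/1263)⁴ = (0.415835)⁴ = 0.0299.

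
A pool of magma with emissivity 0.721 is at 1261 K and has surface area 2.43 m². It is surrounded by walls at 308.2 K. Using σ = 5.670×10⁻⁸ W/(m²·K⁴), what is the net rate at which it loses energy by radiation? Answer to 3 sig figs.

Area A = 2.43 m².
Net radiated power P_net = εσA(T⁴ − T₀⁴) = 0.721×5.670×10⁻⁸×2.43×(1261⁴ − 308.2⁴).
T⁴ − T₀⁴ = 2.52848×10¹² − 9.02258×10⁹ = 2.51946×10¹² K⁴, so P_net = 2.50×10⁵ W.

Net loss ≈ 2.50×10⁵ W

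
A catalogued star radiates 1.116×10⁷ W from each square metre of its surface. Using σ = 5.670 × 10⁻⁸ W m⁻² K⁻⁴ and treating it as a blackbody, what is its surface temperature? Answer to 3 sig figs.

I = σT⁴, so T = (I/σ)^(1/4) = (1.116×10⁷/(5.670×10⁻⁸))^(1/4) = 3.75×10³ K.

T ≈ 3.75×10³ K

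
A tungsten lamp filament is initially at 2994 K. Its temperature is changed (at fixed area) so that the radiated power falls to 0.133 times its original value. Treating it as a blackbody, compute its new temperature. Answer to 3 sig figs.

T₂ ≈ 1.81×10³ K

P ∝ T⁴, so T₂/T₁ = (P₂/P₁)^(1/4) = (0.133)^(1/4) = 0.603897.
T₂ = 2994 × 0.603897 = 1.81×10³ K.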